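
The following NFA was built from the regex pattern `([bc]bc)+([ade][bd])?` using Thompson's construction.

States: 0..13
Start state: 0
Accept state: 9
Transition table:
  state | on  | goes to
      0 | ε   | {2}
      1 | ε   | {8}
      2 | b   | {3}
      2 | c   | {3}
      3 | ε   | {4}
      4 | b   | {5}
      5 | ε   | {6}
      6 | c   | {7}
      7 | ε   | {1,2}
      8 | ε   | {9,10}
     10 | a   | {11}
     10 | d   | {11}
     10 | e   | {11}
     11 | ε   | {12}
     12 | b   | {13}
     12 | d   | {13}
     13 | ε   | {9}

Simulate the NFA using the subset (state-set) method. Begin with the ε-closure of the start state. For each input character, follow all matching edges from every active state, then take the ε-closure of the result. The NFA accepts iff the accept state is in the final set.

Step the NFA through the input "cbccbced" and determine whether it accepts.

Answer: ACCEPT

Steps:
initial (ε-close {0}): {0,2}
'c' @ 1: {3,4}
'b' @ 2: {5,6}
'c' @ 3: {1,2,7,8,9,10}  [accepting]
'c' @ 4: {3,4}
'b' @ 5: {5,6}
'c' @ 6: {1,2,7,8,9,10}  [accepting]
'e' @ 7: {11,12}
'd' @ 8: {9,13}  [accepting]
final: {9,13}; accept 9 in set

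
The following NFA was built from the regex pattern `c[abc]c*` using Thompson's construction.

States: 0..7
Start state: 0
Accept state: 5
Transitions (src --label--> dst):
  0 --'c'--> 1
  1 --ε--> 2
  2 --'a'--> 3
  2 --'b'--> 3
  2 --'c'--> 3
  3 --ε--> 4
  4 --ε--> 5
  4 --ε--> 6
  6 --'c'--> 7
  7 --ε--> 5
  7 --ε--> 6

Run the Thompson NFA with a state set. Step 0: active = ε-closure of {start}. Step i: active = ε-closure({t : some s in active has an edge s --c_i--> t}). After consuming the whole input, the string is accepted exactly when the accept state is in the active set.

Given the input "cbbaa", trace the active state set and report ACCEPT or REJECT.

initial (ε-close {0}): {0}
'c' @ 1: {1,2}
'b' @ 2: {3,4,5,6}  [accepting]
'b' @ 3: {}  — dead — no transitions
rest 'aa' ignored (set empty)
end set {} — state 5 not in

Answer: REJECT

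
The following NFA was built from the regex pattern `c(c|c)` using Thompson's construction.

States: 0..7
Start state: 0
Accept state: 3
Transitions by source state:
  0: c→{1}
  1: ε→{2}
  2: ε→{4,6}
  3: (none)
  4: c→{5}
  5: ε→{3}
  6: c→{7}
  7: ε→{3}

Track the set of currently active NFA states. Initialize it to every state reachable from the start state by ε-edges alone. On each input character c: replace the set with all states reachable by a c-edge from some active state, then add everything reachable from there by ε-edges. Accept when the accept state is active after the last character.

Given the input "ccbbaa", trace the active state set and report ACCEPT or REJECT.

Answer: REJECT

Derivation:
S₀ = ε-closure({0}) = {0}
'c' @ 1: {1,2,4,6}
'c' @ 2: {3,5,7}  [accepting]
'b' @ 3: {}  — state set empty
rest 'baa' ignored (set empty)
final: {}; accept 3 not in set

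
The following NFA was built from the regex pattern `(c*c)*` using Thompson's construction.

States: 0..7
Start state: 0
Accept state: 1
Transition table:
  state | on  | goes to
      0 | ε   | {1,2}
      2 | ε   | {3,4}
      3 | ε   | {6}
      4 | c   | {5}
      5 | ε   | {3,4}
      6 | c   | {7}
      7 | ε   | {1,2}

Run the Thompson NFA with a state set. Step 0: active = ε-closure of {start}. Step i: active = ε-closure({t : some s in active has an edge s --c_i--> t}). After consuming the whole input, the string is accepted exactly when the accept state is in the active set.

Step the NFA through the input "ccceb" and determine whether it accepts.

initial (ε-close {0}): {0,1,2,3,4,6}
'c' @ 1: {1,2,3,4,5,6,7}  [accepting]
'c' @ 2: {1,2,3,4,5,6,7}  [accepting]
'c' @ 3: {1,2,3,4,5,6,7}  [accepting]
'e' @ 4: {}  — no active states
rest 'b' ignored (set empty)
after full input: {}  (accept=1 not in)

Answer: REJECT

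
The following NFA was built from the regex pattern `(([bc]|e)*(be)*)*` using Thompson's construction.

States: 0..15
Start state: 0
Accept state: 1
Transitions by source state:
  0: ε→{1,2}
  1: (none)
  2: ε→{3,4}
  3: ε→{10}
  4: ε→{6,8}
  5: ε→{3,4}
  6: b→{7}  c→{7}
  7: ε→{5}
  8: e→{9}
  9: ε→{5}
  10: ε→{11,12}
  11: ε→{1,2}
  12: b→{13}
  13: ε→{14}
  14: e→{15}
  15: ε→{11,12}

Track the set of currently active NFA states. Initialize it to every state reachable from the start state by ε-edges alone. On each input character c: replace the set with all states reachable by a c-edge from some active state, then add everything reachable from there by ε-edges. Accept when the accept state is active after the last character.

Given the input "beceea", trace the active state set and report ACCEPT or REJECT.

Answer: REJECT

Steps:
initial (ε-close {0}): {0,1,2,3,4,6,8,10,11,12}
'b' @ 1: {1,2,3,4,5,6,7,8,10,11,12,13,14}  [accepting]
'e' @ 2: {1,2,3,4,5,6,8,9,10,11,12,15}  [accepting]
'c' @ 3: {1,2,3,4,5,6,7,8,10,11,12}  [accepting]
'e' @ 4: {1,2,3,4,5,6,8,9,10,11,12}  [accepting]
'e' @ 5: {1,2,3,4,5,6,8,9,10,11,12}  [accepting]
'a' @ 6: {}  — state set empty
final: {}; accept 1 not in set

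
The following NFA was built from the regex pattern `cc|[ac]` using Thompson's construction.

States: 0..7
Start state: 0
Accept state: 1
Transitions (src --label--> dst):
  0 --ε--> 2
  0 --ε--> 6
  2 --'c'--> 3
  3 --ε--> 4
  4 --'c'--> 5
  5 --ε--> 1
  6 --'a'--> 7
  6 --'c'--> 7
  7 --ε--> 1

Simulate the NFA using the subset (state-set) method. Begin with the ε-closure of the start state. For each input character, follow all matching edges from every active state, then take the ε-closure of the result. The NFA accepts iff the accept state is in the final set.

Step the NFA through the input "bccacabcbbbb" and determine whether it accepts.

Answer: REJECT

Derivation:
initial (ε-close {0}): {0,2,6}
'b' @ 1: {}  — state set empty
rest 'ccacabcbbbb' ignored (set empty)
final: {}; accept 1 not in set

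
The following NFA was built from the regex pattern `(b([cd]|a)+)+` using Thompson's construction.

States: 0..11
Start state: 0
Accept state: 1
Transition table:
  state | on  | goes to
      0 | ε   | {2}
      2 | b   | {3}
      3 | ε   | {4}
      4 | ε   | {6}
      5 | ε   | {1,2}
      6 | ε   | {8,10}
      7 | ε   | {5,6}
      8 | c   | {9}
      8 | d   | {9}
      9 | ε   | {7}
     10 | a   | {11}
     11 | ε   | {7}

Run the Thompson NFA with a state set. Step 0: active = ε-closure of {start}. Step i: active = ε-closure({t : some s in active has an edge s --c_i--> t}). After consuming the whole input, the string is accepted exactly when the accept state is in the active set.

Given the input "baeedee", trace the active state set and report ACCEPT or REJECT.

Answer: REJECT

Steps:
start: ε-closure({0}) = {0,2}
'b' @ 1: {3,4,6,8,10}
'a' @ 2: {1,2,5,6,7,8,10,11}  [accepting]
'e' @ 3: {}  — no active states
rest 'edee' ignored (set empty)
after full input: {}  (accept=1 not in)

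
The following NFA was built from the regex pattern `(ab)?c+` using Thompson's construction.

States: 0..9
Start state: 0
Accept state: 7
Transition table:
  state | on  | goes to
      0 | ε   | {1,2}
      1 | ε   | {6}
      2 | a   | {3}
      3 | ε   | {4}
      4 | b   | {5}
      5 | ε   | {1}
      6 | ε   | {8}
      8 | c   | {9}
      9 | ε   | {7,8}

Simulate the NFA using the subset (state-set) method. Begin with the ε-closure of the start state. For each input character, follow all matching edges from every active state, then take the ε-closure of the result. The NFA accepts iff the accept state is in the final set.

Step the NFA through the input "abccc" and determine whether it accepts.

S₀ = ε-closure({0}) = {0,1,2,6,8}
'a' @ 1: {3,4}
'b' @ 2: {1,5,6,8}
'c' @ 3: {7,8,9}  ✓accept
'c' @ 4: {7,8,9}  ✓accept
'c' @ 5: {7,8,9}  ✓accept
after full input: {7,8,9}  (accept=7 in)

Answer: ACCEPT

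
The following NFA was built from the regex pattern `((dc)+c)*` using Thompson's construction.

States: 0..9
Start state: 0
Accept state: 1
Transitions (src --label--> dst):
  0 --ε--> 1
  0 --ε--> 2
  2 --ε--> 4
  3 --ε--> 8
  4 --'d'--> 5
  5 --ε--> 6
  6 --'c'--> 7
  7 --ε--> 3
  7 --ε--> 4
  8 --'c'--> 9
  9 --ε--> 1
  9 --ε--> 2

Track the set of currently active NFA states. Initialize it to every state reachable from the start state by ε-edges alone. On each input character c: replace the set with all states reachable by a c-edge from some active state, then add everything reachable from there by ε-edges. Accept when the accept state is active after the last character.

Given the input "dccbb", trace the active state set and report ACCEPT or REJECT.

initial (ε-close {0}): {0,1,2,4}
'd' @ 1: {5,6}
'c' @ 2: {3,4,7,8}
'c' @ 3: {1,2,4,9}  [accepting]
'b' @ 4: {}  — state set empty
rest 'b' ignored (set empty)
end set {} — state 1 not in

Answer: REJECT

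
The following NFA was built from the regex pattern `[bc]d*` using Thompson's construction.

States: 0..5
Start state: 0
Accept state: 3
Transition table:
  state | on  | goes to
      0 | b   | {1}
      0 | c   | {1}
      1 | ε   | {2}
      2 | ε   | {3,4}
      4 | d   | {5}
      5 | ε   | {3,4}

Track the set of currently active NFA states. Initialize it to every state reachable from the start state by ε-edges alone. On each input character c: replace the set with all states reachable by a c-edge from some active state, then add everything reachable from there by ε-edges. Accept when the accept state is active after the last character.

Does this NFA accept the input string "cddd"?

S₀ = ε-closure({0}) = {0}
'c' @ 1: {1,2,3,4}  [accepting]
'd' @ 2: {3,4,5}  [accepting]
'd' @ 3: {3,4,5}  [accepting]
'd' @ 4: {3,4,5}  [accepting]
after full input: {3,4,5}  (accept=3 in)

Answer: ACCEPT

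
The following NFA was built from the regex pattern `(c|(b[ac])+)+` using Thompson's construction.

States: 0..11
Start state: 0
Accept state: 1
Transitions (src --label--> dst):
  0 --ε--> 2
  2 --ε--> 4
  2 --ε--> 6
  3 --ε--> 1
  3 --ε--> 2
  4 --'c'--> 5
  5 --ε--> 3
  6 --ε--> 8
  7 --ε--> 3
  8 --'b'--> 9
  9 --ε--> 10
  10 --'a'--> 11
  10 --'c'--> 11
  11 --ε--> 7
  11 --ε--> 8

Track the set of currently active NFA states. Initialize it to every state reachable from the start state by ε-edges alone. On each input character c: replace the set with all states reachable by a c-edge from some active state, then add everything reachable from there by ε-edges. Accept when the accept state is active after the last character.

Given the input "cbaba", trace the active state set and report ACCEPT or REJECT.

Answer: ACCEPT

Trace:
start: ε-closure({0}) = {0,2,4,6,8}
'c' @ 1: {1,2,3,4,5,6,8}  ✓accept
'b' @ 2: {9,10}
'a' @ 3: {1,2,3,4,6,7,8,11}  ✓accept
'b' @ 4: {9,10}
'a' @ 5: {1,2,3,4,6,7,8,11}  ✓accept
final: {1,2,3,4,6,7,8,11}; accept 1 in set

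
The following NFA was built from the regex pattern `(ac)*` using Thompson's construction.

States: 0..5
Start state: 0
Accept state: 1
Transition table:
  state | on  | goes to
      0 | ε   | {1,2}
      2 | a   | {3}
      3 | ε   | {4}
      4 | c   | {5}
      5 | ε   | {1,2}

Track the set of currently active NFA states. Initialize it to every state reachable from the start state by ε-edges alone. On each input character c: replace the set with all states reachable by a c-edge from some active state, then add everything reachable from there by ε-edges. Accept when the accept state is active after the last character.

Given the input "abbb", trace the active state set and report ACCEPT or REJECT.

Answer: REJECT

Trace:
initial (ε-close {0}): {0,1,2}
'a' @ 1: {3,4}
'b' @ 2: {}  — dead — no transitions
rest 'bb' ignored (set empty)
end set {} — state 1 not in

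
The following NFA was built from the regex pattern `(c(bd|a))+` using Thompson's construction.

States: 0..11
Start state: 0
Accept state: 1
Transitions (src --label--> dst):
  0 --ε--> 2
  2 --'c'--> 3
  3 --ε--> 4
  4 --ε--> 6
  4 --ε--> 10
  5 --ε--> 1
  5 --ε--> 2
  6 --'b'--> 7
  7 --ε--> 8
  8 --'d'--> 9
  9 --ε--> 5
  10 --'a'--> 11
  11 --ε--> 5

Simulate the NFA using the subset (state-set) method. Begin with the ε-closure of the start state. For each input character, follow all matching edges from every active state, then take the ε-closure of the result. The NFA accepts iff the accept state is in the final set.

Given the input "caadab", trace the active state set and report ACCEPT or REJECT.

Answer: REJECT

Steps:
start: ε-closure({0}) = {0,2}
'c' @ 1: {3,4,6,10}
'a' @ 2: {1,2,5,11}  [accepting]
'a' @ 3: {}  — no active states
rest 'dab' ignored (set empty)
end set {} — state 1 not in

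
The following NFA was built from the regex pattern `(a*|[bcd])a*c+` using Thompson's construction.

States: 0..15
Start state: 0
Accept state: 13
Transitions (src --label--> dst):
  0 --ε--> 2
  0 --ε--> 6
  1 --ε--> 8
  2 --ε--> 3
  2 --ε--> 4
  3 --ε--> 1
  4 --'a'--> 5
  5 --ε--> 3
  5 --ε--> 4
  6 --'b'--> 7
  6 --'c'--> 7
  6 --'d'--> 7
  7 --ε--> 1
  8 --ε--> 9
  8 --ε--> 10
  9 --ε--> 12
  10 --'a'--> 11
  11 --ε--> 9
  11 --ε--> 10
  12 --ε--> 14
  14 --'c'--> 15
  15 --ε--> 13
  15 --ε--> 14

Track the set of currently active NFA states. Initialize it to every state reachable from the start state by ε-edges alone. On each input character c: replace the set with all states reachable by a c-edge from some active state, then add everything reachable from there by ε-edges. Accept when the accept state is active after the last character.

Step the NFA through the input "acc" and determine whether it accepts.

Answer: ACCEPT

Trace:
S₀ = ε-closure({0}) = {0,1,2,3,4,6,8,9,10,12,14}
'a' @ 1: {1,3,4,5,8,9,10,11,12,14}
'c' @ 2: {13,14,15}  [accepting]
'c' @ 3: {13,14,15}  [accepting]
final: {13,14,15}; accept 13 in set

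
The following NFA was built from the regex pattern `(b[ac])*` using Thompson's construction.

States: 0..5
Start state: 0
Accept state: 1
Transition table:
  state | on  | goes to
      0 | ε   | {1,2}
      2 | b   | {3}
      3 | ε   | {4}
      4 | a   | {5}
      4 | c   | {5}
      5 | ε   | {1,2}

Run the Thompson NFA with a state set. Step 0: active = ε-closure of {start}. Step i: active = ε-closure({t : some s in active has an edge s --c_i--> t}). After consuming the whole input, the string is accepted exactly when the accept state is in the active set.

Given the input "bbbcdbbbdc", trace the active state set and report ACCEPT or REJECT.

initial (ε-close {0}): {0,1,2}
'b' @ 1: {3,4}
'b' @ 2: {}  — no active states
rest 'bcdbbbdc' ignored (set empty)
end set {} — state 1 not in

Answer: REJECT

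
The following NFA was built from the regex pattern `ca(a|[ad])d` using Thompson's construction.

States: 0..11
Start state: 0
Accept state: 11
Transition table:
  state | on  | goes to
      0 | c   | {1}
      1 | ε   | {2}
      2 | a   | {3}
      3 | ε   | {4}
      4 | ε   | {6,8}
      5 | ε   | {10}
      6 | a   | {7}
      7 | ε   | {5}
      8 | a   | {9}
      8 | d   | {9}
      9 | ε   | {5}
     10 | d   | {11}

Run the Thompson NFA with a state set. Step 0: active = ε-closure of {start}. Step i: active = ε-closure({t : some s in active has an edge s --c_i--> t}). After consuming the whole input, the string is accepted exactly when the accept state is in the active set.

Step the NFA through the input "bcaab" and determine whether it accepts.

Answer: REJECT

Trace:
start: ε-closure({0}) = {0}
'b' @ 1: {}  — state set empty
rest 'caab' ignored (set empty)
end set {} — state 11 not in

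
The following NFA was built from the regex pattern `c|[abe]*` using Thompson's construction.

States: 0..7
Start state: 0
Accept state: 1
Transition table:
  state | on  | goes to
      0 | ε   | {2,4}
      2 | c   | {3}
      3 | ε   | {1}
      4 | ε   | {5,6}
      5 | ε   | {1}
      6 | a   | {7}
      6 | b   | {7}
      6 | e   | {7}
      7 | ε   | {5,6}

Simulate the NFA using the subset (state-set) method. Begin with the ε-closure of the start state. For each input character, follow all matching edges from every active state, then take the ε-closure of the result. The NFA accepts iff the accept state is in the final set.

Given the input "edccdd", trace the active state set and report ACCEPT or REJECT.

Answer: REJECT

Trace:
initial (ε-close {0}): {0,1,2,4,5,6}
'e' @ 1: {1,5,6,7}  (accept∈set)
'd' @ 2: {}  — dead — no transitions
rest 'ccdd' ignored (set empty)
final: {}; accept 1 not in set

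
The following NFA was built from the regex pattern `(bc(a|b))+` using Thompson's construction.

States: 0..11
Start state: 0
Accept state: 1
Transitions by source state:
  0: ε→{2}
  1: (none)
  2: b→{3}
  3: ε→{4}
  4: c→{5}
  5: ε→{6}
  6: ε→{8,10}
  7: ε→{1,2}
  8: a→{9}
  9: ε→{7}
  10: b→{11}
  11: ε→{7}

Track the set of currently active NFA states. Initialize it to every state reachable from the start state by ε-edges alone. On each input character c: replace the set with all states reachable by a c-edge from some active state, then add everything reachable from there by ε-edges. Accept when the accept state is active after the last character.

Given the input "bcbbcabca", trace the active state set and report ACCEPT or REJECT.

S₀ = ε-closure({0}) = {0,2}
'b' @ 1: {3,4}
'c' @ 2: {5,6,8,10}
'b' @ 3: {1,2,7,11}  ✓accept
'b' @ 4: {3,4}
'c' @ 5: {5,6,8,10}
'a' @ 6: {1,2,7,9}  ✓accept
'b' @ 7: {3,4}
'c' @ 8: {5,6,8,10}
'a' @ 9: {1,2,7,9}  ✓accept
after full input: {1,2,7,9}  (accept=1 in)

Answer: ACCEPT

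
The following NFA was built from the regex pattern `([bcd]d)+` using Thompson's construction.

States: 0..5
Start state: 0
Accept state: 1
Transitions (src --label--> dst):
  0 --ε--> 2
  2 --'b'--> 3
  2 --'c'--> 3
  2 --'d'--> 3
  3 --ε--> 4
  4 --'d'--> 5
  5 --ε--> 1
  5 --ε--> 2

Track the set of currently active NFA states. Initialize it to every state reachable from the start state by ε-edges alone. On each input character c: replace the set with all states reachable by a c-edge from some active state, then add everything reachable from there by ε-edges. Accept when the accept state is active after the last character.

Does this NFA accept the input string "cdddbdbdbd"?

start: ε-closure({0}) = {0,2}
'c' @ 1: {3,4}
'd' @ 2: {1,2,5}  (accept∈set)
'd' @ 3: {3,4}
'd' @ 4: {1,2,5}  (accept∈set)
'b' @ 5: {3,4}
'd' @ 6: {1,2,5}  (accept∈set)
'b' @ 7: {3,4}
'd' @ 8: {1,2,5}  (accept∈set)
'b' @ 9: {3,4}
'd' @ 10: {1,2,5}  (accept∈set)
final: {1,2,5}; accept 1 in set

Answer: ACCEPT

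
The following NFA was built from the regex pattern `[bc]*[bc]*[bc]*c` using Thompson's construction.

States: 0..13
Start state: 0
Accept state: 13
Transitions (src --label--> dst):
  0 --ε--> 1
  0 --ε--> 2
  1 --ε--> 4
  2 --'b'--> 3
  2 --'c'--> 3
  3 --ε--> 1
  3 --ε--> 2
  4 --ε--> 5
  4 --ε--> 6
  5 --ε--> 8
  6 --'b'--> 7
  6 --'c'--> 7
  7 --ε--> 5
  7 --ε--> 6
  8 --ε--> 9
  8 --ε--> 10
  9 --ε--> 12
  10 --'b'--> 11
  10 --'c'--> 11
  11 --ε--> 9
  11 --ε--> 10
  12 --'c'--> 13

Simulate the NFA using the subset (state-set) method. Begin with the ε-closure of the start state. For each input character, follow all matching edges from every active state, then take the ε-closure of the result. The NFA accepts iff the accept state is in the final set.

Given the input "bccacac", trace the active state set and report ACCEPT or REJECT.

initial (ε-close {0}): {0,1,2,4,5,6,8,9,10,12}
'b' @ 1: {1,2,3,4,5,6,7,8,9,10,11,12}
'c' @ 2: {1,2,3,4,5,6,7,8,9,10,11,12,13}  [accepting]
'c' @ 3: {1,2,3,4,5,6,7,8,9,10,11,12,13}  [accepting]
'a' @ 4: {}  — no active states
rest 'cac' ignored (set empty)
end set {} — state 13 not in

Answer: REJECT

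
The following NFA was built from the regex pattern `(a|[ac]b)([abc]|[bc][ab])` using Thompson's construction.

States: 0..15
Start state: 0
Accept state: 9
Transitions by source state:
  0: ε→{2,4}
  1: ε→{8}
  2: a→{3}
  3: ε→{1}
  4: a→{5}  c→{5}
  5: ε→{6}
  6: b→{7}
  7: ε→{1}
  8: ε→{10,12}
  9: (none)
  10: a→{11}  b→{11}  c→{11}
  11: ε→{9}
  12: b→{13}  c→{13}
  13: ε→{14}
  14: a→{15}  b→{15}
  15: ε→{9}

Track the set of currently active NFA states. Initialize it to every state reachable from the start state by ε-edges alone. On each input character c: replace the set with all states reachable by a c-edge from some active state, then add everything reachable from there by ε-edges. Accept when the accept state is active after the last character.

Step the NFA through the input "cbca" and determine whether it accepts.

Answer: ACCEPT

Trace:
start: ε-closure({0}) = {0,2,4}
'c' @ 1: {5,6}
'b' @ 2: {1,7,8,10,12}
'c' @ 3: {9,11,13,14}  [accepting]
'a' @ 4: {9,15}  [accepting]
end set {9,15} — state 9 in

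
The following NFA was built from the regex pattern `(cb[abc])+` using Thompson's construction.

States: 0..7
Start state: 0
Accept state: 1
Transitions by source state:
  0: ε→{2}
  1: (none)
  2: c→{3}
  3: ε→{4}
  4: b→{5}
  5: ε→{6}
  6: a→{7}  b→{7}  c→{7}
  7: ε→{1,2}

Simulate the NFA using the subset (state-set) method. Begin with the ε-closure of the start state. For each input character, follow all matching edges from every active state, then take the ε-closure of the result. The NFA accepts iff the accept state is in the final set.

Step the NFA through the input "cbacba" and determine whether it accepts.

S₀ = ε-closure({0}) = {0,2}
'c' @ 1: {3,4}
'b' @ 2: {5,6}
'a' @ 3: {1,2,7}  (accept∈set)
'c' @ 4: {3,4}
'b' @ 5: {5,6}
'a' @ 6: {1,2,7}  (accept∈set)
after full input: {1,2,7}  (accept=1 in)

Answer: ACCEPT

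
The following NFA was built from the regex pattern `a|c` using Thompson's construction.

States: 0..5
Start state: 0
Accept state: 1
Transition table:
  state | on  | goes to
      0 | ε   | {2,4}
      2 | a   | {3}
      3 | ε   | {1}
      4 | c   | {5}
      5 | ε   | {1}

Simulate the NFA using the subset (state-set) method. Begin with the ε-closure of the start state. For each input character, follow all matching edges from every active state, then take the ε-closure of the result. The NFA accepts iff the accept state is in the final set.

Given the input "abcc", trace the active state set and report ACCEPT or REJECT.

Answer: REJECT

Steps:
S₀ = ε-closure({0}) = {0,2,4}
'a' @ 1: {1,3}  (accept∈set)
'b' @ 2: {}  — no active states
rest 'cc' ignored (set empty)
after full input: {}  (accept=1 not in)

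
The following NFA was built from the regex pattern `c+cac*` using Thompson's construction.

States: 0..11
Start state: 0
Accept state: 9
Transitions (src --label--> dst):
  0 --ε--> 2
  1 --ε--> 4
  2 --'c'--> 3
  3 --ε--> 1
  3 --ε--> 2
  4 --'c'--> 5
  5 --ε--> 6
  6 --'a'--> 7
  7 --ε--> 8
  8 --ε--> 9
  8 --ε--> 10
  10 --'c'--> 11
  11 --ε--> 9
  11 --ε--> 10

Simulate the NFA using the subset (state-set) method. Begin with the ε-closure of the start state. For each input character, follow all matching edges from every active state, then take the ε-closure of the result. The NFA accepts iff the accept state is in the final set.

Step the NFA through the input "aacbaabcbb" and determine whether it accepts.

start: ε-closure({0}) = {0,2}
'a' @ 1: {}  — no active states
rest 'acbaabcbb' ignored (set empty)
after full input: {}  (accept=9 not in)

Answer: REJECT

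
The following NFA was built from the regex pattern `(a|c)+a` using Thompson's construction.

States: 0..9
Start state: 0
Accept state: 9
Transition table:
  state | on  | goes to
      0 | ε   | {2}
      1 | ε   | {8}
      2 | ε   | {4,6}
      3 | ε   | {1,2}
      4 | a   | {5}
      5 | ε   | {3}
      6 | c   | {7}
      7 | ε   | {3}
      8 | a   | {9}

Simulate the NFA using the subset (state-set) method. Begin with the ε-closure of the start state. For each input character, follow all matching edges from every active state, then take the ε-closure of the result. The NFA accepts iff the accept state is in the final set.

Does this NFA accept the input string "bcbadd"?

start: ε-closure({0}) = {0,2,4,6}
'b' @ 1: {}  — no active states
rest 'cbadd' ignored (set empty)
after full input: {}  (accept=9 not in)

Answer: REJECT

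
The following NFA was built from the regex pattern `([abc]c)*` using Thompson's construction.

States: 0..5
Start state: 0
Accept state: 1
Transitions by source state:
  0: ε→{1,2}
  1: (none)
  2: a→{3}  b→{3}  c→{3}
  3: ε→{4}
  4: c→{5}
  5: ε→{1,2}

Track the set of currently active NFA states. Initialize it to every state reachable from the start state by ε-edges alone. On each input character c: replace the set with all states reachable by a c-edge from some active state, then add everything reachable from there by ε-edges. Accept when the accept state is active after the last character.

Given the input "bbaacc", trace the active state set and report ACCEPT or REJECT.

Answer: REJECT

Derivation:
S₀ = ε-closure({0}) = {0,1,2}
'b' @ 1: {3,4}
'b' @ 2: {}  — no active states
rest 'aacc' ignored (set empty)
after full input: {}  (accept=1 not in)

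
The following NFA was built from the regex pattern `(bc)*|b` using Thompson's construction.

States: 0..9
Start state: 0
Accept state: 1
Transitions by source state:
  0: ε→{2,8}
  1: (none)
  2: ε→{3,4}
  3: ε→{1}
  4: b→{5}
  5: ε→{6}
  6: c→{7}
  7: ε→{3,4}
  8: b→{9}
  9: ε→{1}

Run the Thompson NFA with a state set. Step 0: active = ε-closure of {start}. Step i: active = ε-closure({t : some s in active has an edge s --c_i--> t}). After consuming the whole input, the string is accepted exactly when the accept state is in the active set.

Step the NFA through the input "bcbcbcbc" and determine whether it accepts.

S₀ = ε-closure({0}) = {0,1,2,3,4,8}
'b' @ 1: {1,5,6,9}  [accepting]
'c' @ 2: {1,3,4,7}  [accepting]
'b' @ 3: {5,6}
'c' @ 4: {1,3,4,7}  [accepting]
'b' @ 5: {5,6}
'c' @ 6: {1,3,4,7}  [accepting]
'b' @ 7: {5,6}
'c' @ 8: {1,3,4,7}  [accepting]
end set {1,3,4,7} — state 1 in

Answer: ACCEPT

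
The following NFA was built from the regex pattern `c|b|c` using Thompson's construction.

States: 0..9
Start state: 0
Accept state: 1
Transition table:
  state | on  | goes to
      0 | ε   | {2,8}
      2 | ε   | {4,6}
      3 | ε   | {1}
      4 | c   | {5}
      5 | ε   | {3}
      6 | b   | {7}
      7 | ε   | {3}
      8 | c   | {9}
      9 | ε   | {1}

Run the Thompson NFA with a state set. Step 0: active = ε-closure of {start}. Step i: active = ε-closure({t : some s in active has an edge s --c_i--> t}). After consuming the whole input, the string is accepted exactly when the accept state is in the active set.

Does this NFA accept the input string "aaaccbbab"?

Answer: REJECT

Trace:
start: ε-closure({0}) = {0,2,4,6,8}
'a' @ 1: {}  — no active states
rest 'aaccbbab' ignored (set empty)
after full input: {}  (accept=1 not in)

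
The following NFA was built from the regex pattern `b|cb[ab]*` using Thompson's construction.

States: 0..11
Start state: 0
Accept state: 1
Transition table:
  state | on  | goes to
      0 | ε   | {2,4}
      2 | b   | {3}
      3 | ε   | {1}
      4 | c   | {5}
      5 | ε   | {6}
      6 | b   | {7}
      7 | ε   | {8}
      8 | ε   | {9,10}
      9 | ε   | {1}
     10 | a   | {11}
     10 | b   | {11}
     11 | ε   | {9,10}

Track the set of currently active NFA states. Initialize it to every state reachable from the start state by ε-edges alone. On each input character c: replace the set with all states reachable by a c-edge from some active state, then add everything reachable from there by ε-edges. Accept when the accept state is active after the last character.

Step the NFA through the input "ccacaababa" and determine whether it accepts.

initial (ε-close {0}): {0,2,4}
'c' @ 1: {5,6}
'c' @ 2: {}  — dead — no transitions
rest 'acaababa' ignored (set empty)
final: {}; accept 1 not in set

Answer: REJECT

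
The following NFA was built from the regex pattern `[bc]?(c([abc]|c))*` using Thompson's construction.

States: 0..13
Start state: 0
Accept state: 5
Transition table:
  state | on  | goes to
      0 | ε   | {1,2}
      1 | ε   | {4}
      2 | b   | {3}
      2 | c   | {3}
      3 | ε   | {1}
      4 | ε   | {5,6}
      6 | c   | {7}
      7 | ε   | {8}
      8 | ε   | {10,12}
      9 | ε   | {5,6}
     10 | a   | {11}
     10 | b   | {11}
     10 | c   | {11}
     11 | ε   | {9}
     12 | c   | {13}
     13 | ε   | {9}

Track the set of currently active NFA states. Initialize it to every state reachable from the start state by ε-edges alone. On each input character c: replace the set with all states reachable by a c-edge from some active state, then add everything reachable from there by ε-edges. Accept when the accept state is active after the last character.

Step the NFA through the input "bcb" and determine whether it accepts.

Answer: ACCEPT

Derivation:
initial (ε-close {0}): {0,1,2,4,5,6}
'b' @ 1: {1,3,4,5,6}  [accepting]
'c' @ 2: {7,8,10,12}
'b' @ 3: {5,6,9,11}  [accepting]
final: {5,6,9,11}; accept 5 in set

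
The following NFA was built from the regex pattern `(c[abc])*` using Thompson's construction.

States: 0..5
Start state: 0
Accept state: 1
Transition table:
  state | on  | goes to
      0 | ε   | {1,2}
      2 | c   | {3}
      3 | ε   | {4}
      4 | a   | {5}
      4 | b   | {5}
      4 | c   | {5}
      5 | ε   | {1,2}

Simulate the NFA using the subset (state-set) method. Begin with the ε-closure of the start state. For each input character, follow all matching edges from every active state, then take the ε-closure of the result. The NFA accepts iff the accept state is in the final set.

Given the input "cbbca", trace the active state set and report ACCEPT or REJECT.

start: ε-closure({0}) = {0,1,2}
'c' @ 1: {3,4}
'b' @ 2: {1,2,5}  [accepting]
'b' @ 3: {}  — state set empty
rest 'ca' ignored (set empty)
end set {} — state 1 not in

Answer: REJECT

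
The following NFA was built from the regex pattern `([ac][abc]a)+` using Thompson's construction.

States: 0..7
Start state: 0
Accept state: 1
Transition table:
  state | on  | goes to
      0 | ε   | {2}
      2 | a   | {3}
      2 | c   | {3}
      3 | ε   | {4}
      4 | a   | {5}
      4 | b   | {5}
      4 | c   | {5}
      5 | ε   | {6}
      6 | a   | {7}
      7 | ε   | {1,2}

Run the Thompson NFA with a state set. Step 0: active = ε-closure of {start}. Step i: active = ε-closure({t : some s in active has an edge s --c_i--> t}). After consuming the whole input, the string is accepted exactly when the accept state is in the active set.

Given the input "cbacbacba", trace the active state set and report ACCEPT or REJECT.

Answer: ACCEPT

Steps:
S₀ = ε-closure({0}) = {0,2}
'c' @ 1: {3,4}
'b' @ 2: {5,6}
'a' @ 3: {1,2,7}  ✓accept
'c' @ 4: {3,4}
'b' @ 5: {5,6}
'a' @ 6: {1,2,7}  ✓accept
'c' @ 7: {3,4}
'b' @ 8: {5,6}
'a' @ 9: {1,2,7}  ✓accept
end set {1,2,7} — state 1 in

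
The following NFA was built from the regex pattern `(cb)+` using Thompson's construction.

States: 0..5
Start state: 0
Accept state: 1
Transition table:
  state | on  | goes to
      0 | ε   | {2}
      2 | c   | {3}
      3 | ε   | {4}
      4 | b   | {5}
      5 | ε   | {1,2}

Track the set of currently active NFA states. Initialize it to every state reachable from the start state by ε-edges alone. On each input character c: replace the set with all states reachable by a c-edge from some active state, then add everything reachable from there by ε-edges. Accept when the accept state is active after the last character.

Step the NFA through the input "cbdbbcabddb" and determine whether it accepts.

start: ε-closure({0}) = {0,2}
'c' @ 1: {3,4}
'b' @ 2: {1,2,5}  [accepting]
'd' @ 3: {}  — dead — no transitions
rest 'bbcabddb' ignored (set empty)
final: {}; accept 1 not in set

Answer: REJECT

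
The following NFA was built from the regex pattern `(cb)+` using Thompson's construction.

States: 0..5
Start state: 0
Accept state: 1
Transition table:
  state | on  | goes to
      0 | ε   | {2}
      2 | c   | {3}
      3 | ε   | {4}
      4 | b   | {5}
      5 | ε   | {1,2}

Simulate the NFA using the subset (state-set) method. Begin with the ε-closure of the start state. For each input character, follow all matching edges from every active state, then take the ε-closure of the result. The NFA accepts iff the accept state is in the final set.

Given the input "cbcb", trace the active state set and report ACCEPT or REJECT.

S₀ = ε-closure({0}) = {0,2}
'c' @ 1: {3,4}
'b' @ 2: {1,2,5}  (accept∈set)
'c' @ 3: {3,4}
'b' @ 4: {1,2,5}  (accept∈set)
after full input: {1,2,5}  (accept=1 in)

Answer: ACCEPT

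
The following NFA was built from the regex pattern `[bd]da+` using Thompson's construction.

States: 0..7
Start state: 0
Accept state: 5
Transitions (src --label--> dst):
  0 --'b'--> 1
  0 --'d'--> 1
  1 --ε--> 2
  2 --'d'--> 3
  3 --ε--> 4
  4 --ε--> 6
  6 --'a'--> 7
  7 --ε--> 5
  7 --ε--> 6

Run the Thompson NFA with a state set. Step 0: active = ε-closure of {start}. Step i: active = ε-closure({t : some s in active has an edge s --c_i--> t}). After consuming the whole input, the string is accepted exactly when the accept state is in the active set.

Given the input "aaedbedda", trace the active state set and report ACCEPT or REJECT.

Answer: REJECT

Trace:
start: ε-closure({0}) = {0}
'a' @ 1: {}  — dead — no transitions
rest 'aedbedda' ignored (set empty)
after full input: {}  (accept=5 not in)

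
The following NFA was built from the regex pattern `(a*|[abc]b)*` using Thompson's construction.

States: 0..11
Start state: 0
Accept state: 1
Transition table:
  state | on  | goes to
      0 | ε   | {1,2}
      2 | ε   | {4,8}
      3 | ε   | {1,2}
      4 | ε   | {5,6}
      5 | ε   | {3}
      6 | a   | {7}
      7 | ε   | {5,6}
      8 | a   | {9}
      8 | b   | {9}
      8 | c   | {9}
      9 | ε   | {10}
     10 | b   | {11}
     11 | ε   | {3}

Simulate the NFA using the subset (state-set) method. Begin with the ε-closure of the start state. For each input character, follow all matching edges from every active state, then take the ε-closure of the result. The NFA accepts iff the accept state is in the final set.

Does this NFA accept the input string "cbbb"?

Answer: ACCEPT

Steps:
start: ε-closure({0}) = {0,1,2,3,4,5,6,8}
'c' @ 1: {9,10}
'b' @ 2: {1,2,3,4,5,6,8,11}  (accept∈set)
'b' @ 3: {9,10}
'b' @ 4: {1,2,3,4,5,6,8,11}  (accept∈set)
final: {1,2,3,4,5,6,8,11}; accept 1 in set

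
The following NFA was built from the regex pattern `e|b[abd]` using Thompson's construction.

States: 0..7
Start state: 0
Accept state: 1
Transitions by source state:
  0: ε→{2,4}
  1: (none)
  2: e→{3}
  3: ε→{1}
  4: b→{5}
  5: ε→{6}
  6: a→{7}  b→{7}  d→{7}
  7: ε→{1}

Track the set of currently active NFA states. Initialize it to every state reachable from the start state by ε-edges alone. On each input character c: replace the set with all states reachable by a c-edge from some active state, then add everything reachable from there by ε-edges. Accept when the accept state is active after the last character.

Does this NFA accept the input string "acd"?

Answer: REJECT

Steps:
start: ε-closure({0}) = {0,2,4}
'a' @ 1: {}  — dead — no transitions
rest 'cd' ignored (set empty)
end set {} — state 1 not in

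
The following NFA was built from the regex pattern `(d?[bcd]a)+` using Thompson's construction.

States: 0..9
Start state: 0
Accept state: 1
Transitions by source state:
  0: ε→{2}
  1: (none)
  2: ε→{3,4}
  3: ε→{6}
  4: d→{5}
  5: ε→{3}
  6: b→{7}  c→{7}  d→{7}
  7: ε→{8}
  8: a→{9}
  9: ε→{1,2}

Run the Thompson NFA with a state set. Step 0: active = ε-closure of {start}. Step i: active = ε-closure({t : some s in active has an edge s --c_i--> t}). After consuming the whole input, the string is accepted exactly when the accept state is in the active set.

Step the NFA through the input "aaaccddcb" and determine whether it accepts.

Answer: REJECT

Derivation:
start: ε-closure({0}) = {0,2,3,4,6}
'a' @ 1: {}  — dead — no transitions
rest 'aaccddcb' ignored (set empty)
after full input: {}  (accept=1 not in)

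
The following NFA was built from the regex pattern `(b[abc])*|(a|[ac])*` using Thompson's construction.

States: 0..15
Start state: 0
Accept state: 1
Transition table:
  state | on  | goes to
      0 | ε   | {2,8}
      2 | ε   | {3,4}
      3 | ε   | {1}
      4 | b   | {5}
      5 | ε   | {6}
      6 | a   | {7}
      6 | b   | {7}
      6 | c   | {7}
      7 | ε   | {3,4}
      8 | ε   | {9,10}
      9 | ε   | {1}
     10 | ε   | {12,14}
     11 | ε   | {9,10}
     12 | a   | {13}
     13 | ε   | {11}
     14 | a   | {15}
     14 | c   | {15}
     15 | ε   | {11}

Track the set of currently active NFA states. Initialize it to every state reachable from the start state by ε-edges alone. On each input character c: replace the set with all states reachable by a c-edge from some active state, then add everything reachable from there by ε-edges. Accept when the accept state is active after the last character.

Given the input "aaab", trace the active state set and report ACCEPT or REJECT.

initial (ε-close {0}): {0,1,2,3,4,8,9,10,12,14}
'a' @ 1: {1,9,10,11,12,13,14,15}  (accept∈set)
'a' @ 2: {1,9,10,11,12,13,14,15}  (accept∈set)
'a' @ 3: {1,9,10,11,12,13,14,15}  (accept∈set)
'b' @ 4: {}  — state set empty
end set {} — state 1 not in

Answer: REJECT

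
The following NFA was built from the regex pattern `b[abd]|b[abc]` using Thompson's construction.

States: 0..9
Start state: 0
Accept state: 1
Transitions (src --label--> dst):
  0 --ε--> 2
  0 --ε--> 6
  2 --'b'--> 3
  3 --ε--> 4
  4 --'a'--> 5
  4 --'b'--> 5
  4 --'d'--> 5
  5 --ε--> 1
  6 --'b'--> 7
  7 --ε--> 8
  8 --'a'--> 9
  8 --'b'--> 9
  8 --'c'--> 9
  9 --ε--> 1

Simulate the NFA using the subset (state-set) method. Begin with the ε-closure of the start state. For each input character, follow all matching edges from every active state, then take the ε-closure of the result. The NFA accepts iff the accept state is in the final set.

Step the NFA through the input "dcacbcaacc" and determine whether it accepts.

Answer: REJECT

Steps:
start: ε-closure({0}) = {0,2,6}
'd' @ 1: {}  — state set empty
rest 'cacbcaacc' ignored (set empty)
final: {}; accept 1 not in set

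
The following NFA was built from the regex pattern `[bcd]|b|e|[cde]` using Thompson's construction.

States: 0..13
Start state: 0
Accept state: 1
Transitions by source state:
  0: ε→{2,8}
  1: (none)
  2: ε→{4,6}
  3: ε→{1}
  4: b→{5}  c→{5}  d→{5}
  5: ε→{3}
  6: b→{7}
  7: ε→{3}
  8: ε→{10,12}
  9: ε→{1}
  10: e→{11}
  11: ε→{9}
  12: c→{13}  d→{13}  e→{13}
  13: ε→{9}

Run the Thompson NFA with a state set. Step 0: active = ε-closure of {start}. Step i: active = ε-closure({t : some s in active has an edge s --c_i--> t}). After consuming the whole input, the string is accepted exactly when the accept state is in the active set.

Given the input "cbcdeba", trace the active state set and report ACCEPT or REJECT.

initial (ε-close {0}): {0,2,4,6,8,10,12}
'c' @ 1: {1,3,5,9,13}  ✓accept
'b' @ 2: {}  — dead — no transitions
rest 'cdeba' ignored (set empty)
end set {} — state 1 not in

Answer: REJECT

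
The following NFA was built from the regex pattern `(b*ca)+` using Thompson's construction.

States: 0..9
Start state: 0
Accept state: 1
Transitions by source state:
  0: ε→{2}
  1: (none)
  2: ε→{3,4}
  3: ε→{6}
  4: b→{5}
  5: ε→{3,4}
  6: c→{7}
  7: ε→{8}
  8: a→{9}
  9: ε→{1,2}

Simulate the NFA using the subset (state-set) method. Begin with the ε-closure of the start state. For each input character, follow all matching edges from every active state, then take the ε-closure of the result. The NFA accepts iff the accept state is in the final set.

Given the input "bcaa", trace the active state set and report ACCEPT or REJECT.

Answer: REJECT

Steps:
initial (ε-close {0}): {0,2,3,4,6}
'b' @ 1: {3,4,5,6}
'c' @ 2: {7,8}
'a' @ 3: {1,2,3,4,6,9}  (accept∈set)
'a' @ 4: {}  — dead — no transitions
after full input: {}  (accept=1 not in)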